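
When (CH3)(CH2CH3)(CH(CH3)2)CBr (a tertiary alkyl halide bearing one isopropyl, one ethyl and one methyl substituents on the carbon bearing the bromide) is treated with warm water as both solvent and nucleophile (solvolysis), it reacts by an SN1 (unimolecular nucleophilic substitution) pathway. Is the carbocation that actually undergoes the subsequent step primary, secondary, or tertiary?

Step 1: Unassisted departure of Br⁻ (taking the C–Br bonding pair) generates a tertiary carbocation.
No single 1,2-shift to an adjacent carbon would give a more-substituted cation, so no rearrangement occurs.

tertiary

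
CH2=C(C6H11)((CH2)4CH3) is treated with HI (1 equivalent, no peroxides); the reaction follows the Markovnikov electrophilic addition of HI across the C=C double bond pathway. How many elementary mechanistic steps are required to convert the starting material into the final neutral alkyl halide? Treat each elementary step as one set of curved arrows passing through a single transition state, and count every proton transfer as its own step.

Step 1: The π electrons of the C=C bond attack a proton of HI; Markovnikov addition places the new C–H on the less-substituted alkene carbon, so the positive charge ends up on the more-substituted carbon — a tertiary carbocation. The H–I bond breaks heterolytically, releasing I⁻.
(No 1,2-shift: no single shift to an adjacent carbon would give a more stable cation.)
Step 2: The I⁻ anion donates a lone pair to the carbocation, forming the new C–I σ-bond and giving the neutral alkyl halide.
Total: 2 elementary steps.

2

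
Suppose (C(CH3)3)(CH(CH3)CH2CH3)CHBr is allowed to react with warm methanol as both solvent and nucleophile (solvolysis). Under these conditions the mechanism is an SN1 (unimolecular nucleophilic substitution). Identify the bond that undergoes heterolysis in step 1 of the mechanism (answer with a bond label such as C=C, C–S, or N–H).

C–Br

Step 1: The C–Br bond breaks with both electrons going to the bromide; Br⁻ leaves and a secondary carbocation remains.
The bond broken in this step is the C–Br bond.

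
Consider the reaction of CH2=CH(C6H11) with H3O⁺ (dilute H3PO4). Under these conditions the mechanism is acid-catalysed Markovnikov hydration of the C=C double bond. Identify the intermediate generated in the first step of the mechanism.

Step 1: The π electrons of the C=C bond attack a proton of H3O⁺; Markovnikov addition places the new C–H on the less-substituted alkene carbon, so the positive charge ends up on the more-substituted carbon — a secondary carbocation. H2O is released.
After step 1 the species present is a secondary carbocation.

secondary carbocation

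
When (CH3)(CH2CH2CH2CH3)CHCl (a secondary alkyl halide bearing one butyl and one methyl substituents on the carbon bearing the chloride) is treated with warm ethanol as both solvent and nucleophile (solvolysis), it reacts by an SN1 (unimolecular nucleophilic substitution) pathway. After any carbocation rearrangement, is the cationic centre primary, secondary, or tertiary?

Step 1: Rate-determining heterolysis of the C–Cl bond gives Cl⁻ and a secondary carbocation.
No single 1,2-shift to an adjacent carbon would give a more-substituted cation, so no rearrangement occurs.

secondary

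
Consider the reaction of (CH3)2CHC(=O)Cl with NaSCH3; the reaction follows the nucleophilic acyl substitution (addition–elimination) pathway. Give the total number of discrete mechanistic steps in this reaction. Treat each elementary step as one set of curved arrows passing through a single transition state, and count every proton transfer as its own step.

Step 1: Nucleophilic addition of CH3S⁻ to the acyl carbon breaks the π(C=O) bond and yields a tetrahedral, anionic intermediate.
Step 2: An oxygen lone pair re-forms the C=O π bond as the C–Cl σ-bond breaks; Cl⁻ is expelled.
Total: 2 elementary steps.

2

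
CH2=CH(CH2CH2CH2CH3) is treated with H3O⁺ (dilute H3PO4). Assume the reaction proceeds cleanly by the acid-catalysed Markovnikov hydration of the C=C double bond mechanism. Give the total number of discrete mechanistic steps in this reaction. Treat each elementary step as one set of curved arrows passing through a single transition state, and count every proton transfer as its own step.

3

Step 1: The π electrons of the C=C bond attack a proton of H3O⁺; Markovnikov addition places the new C–H on the less-substituted alkene carbon, so the positive charge ends up on the more-substituted carbon — a secondary carbocation. H2O is released.
(No 1,2-shift: no single shift to an adjacent carbon would give a more stable cation.)
Step 2: Nucleophilic capture of the cation by H2O produces the protonated alcohol (an oxonium ion).
Step 3: Proton transfer from the O–H of the oxonium ion to H2O completes the catalytic cycle and yields the alcohol.
Total: 3 elementary steps.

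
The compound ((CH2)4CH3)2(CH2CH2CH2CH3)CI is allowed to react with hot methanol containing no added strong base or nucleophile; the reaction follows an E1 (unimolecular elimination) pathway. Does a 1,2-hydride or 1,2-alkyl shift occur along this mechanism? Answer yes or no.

The first-formed carbocation is tertiary.
No single 1,2-shift to an adjacent carbon would produce a more-substituted cation than the one already present, so no rearrangement occurs.

no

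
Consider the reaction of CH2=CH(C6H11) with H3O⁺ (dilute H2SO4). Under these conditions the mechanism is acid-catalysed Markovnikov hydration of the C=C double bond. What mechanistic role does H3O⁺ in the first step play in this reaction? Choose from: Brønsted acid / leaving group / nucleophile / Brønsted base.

Brønsted acid

Step 1: Protonation of the alkene by H3O⁺: the π bond acts as the nucleophile and picks up H⁺, giving the more stable (Markovnikov) secondary carbocation. H2O is released.
H3O⁺ in the first step donates a proton in a proton-transfer step — a Brønsted acid.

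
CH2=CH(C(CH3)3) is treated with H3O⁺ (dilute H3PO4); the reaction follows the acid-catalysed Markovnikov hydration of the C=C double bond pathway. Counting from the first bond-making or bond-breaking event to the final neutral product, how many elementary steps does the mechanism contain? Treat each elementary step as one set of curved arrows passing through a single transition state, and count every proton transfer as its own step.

4

Step 1: The π electrons of the C=C bond attack a proton of H3O⁺; Markovnikov addition places the new C–H on the less-substituted alkene carbon, so the positive charge ends up on the more-substituted carbon — a secondary carbocation. H2O is released.
Step 2: Carbocation rearrangement: a 1,2-methyl shift from the adjacent tert-butyl carbon converts the initially-formed secondary cation into the more stable tertiary cation.
Step 3: Water acts as the nucleophile: an oxygen lone pair bonds to the cationic carbon, giving an oxonium-ion intermediate.
Step 4: H2O removes a proton from the oxonium oxygen, regenerating H3O⁺ and giving the neutral alcohol.
Total: 4 elementary steps.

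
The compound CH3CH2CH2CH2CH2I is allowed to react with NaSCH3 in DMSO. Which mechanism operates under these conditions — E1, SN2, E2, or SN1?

SN2

Conditions: a primary substrate with a strong nucleophile in the polar aprotic solvent DMSO.
These conditions are the textbook signature of the SN2 pathway.
An unhindered substrate with a strong nucleophile in a polar aprotic solvent favours one-step backside displacement.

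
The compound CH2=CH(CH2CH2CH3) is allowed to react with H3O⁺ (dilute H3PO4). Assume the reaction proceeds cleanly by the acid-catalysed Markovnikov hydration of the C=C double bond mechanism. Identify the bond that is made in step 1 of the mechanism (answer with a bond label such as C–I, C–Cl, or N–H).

Step 1: Protonation of the alkene by H3O⁺: the π bond acts as the nucleophile and picks up H⁺, giving the more stable (Markovnikov) secondary carbocation. H2O is released.
The bond formed in this step is the C–H bond.

C–H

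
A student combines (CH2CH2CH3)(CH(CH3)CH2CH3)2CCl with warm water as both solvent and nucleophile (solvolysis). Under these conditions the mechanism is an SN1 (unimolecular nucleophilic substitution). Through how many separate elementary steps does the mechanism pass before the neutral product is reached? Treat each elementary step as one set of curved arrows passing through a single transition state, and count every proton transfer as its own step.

3

Step 1: Unassisted departure of Cl⁻ (taking the C–Cl bonding pair) generates a tertiary carbocation.
(No 1,2-shift: no single shift to an adjacent carbon would give a more stable cation.)
Step 2: H2O donates an oxygen lone pair into the empty p orbital of the cation, giving a protonated alcohol (an oxonium ion).
Step 3: A second solvent molecule removes the proton on oxygen, giving the neutral alcohol product.
Total: 3 elementary steps.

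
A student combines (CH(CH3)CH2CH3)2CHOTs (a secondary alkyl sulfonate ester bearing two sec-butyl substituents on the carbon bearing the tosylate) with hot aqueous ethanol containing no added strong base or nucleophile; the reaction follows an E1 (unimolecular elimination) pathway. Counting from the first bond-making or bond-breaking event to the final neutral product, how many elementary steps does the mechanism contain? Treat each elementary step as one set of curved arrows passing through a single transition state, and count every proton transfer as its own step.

3

Step 1: Unassisted departure of TsO⁻ (taking the C–O bonding pair) generates a secondary carbocation.
Step 2: A hydride (H with its bonding pair) migrates from the adjacent sec-butyl carbon to the cationic centre — a 1,2-hydride shift — upgrading the secondary cation to a tertiary one.
Step 3: A water (or ethanol) molecule (solvent) deprotonates a β-carbon; as the C–H bond breaks, those electrons form the new alkene π bond.
Total: 3 elementary steps.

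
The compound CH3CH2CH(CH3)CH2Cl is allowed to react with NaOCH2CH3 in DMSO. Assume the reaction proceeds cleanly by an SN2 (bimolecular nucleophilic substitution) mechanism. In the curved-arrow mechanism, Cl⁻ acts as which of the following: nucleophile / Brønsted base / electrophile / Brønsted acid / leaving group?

leaving group

Step 1: The ethoxide nucleophile donates a lone pair from O to the α-carbon in a backside attack; simultaneously the C–Cl σ-bond breaks and both of its electrons leave with Cl⁻. One concerted step with inversion of configuration.
Cl⁻ departs with both electrons of the breaking σ-bond — that is the definition of a leaving group.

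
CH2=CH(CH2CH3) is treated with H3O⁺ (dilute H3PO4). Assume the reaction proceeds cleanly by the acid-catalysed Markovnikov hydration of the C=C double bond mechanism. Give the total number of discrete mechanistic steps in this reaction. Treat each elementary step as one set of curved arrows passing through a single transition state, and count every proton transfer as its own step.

3

Step 1: Protonation of the alkene by H3O⁺: the π bond acts as the nucleophile and picks up H⁺, giving the more stable (Markovnikov) secondary carbocation. H2O is released.
(No 1,2-shift: no single shift to an adjacent carbon would give a more stable cation.)
Step 2: Nucleophilic capture of the cation by H2O produces the protonated alcohol (an oxonium ion).
Step 3: Deprotonation of the oxonium ion by a water molecule delivers the neutral alcohol and regenerates the acid catalyst.
Total: 3 elementary steps.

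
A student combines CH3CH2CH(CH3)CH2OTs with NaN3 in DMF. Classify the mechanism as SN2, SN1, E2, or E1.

Conditions: a primary substrate with a strong nucleophile in the polar aprotic solvent DMF.
These conditions are the textbook signature of the SN2 pathway.
An unhindered substrate with a strong nucleophile in a polar aprotic solvent favours one-step backside displacement.

SN2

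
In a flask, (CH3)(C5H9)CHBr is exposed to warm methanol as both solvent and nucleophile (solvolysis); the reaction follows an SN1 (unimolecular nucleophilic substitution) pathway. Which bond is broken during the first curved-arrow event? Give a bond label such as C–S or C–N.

Step 1: The C–Br bond breaks with both electrons going to the bromide; Br⁻ leaves and a secondary carbocation remains.
The bond broken in this step is the C–Br bond.

C–Br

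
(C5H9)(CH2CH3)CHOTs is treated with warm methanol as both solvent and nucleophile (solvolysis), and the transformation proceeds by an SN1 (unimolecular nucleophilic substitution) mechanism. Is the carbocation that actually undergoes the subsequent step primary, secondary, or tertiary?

Step 1: Unassisted departure of TsO⁻ (taking the C–O bonding pair) generates a secondary carbocation.
Step 2: Carbocation rearrangement: a 1,2-hydride shift from the adjacent cyclopentyl carbon converts the initially-formed secondary cation into the more stable tertiary cation.
The cation rearranges from secondary to tertiary via a 1,2-hydride shift from the adjacent cyclopentyl carbon; the tertiary cation is what reacts next.

tertiary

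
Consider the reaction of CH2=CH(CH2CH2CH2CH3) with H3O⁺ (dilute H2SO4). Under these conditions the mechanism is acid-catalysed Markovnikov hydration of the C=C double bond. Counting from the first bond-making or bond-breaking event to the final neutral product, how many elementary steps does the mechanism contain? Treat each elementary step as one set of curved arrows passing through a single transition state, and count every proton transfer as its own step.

Step 1: Protonation of the alkene by H3O⁺: the π bond acts as the nucleophile and picks up H⁺, giving the more stable (Markovnikov) secondary carbocation. H2O is released.
(No 1,2-shift: no single shift to an adjacent carbon would give a more stable cation.)
Step 2: Nucleophilic capture of the cation by H2O produces the protonated alcohol (an oxonium ion).
Step 3: Deprotonation of the oxonium ion by a water molecule delivers the neutral alcohol and regenerates the acid catalyst.
Total: 3 elementary steps.

3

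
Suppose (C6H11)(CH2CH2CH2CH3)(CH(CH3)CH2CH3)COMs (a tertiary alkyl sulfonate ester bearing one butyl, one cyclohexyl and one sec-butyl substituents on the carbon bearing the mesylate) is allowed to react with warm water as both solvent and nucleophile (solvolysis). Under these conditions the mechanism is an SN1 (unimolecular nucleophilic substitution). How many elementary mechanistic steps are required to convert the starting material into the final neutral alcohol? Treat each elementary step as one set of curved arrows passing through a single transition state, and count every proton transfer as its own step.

3

Step 1: The C–O bond breaks with both electrons going to the mesylate; MsO⁻ leaves and a tertiary carbocation remains.
(No 1,2-shift: no single shift to an adjacent carbon would give a more stable cation.)
Step 2: A lone pair on the oxygen of H2O attacks the carbocation, forming a new C–O σ-bond and an oxonium ion.
Step 3: A second solvent molecule removes the proton on oxygen, giving the neutral alcohol product.
Total: 3 elementary steps.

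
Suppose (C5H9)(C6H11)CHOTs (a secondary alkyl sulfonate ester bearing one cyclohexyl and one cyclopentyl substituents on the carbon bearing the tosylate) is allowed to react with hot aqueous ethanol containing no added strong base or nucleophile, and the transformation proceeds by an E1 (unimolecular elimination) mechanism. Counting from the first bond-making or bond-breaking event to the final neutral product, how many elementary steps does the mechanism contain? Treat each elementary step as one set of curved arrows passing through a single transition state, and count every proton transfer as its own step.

Step 1: Ionisation: the C–O σ-bond cleaves heterolytically; both bonding electrons depart with TsO⁻, leaving a secondary carbocation at the α-carbon.
Step 2: A hydride (H with its bonding pair) migrates from the adjacent cyclohexyl carbon to the cationic centre — a 1,2-hydride shift — upgrading the secondary cation to a tertiary one.
Step 3: Loss of a β-proton to a water (or ethanol) molecule of the solvent: the C–H bonding pair collapses toward the cationic carbon to form the C=C π bond, yielding the alkene.
Total: 3 elementary steps.

3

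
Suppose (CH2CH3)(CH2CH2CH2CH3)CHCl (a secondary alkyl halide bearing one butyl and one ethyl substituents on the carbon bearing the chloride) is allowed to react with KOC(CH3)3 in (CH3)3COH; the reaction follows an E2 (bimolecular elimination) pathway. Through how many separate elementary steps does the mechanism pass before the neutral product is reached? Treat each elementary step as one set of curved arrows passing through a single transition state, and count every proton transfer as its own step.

Step 1: Concerted anti-periplanar elimination: (CH3)3CO⁻ abstracts a β-H while Cl⁻ leaves, and the C–H electrons become the new C=C π bond — all in a single transition state.
Total: 1 elementary step.

1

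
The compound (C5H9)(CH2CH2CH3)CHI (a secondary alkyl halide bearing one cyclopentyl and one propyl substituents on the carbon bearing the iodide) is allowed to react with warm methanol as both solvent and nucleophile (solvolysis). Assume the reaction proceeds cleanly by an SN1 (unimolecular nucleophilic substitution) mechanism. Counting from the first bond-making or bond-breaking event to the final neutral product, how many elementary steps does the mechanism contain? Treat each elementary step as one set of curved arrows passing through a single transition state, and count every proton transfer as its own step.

Step 1: Rate-determining heterolysis of the C–I bond gives I⁻ and a secondary carbocation.
Step 2: A 1,2-hydride shift from the adjacent cyclopentyl carbon moves the positive charge from the secondary centre to an adjacent carbon, generating a more stable tertiary carbocation.
Step 3: CH3OH donates an oxygen lone pair into the empty p orbital of the cation, giving a protonated ether (an oxonium ion).
Step 4: Proton transfer from the O–H of the oxonium ion to a solvent molecule delivers the neutral ether.
Total: 4 elementary steps.

4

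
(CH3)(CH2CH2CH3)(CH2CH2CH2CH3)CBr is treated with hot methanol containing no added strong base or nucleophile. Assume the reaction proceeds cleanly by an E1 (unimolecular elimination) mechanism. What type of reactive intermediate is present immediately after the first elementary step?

Step 1: The C–Br bond breaks with both electrons going to the bromide; Br⁻ leaves and a tertiary carbocation remains.
After step 1 the species present is a tertiary carbocation.

tertiary carbocation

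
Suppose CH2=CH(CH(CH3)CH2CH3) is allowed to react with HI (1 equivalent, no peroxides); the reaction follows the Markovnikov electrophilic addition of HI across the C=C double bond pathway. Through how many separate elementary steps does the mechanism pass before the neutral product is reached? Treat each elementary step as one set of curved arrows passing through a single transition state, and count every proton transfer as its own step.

Step 1: Protonation of the alkene by HI: the π bond acts as the nucleophile and picks up H⁺, giving the more stable (Markovnikov) secondary carbocation. The H–I bond breaks heterolytically, releasing I⁻.
Step 2: A 1,2-hydride shift from the adjacent sec-butyl carbon moves the positive charge from the secondary centre to an adjacent carbon, generating a more stable tertiary carbocation.
Step 3: The I⁻ anion donates a lone pair to the carbocation, forming the new C–I σ-bond and giving the neutral alkyl halide.
Total: 3 elementary steps.

3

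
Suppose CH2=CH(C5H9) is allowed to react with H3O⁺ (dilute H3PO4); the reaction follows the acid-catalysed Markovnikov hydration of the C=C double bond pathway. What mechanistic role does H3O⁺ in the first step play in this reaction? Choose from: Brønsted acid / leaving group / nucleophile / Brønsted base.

Step 1: The π electrons of the C=C bond attack a proton of H3O⁺; Markovnikov addition places the new C–H on the less-substituted alkene carbon, so the positive charge ends up on the more-substituted carbon — a secondary carbocation. H2O is released.
H3O⁺ in the first step donates a proton in a proton-transfer step — a Brønsted acid.

Brønsted acid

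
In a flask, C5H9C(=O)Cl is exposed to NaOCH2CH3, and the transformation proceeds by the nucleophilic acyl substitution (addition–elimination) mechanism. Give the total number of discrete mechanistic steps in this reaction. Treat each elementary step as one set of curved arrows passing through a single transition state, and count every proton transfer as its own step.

Step 1: Nucleophilic addition of CH3CH2O⁻ to the acyl carbon breaks the π(C=O) bond and yields a tetrahedral, anionic intermediate.
Step 2: An oxygen lone pair re-forms the C=O π bond as the C–Cl σ-bond breaks; Cl⁻ is expelled.
Total: 2 elementary steps.

2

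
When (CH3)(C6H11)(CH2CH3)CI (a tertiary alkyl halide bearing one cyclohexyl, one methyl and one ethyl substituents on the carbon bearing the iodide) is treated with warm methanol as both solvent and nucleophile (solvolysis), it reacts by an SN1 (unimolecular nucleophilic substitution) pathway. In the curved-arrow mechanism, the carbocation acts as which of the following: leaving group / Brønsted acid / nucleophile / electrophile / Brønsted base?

Step 2: Nucleophilic capture: the oxygen of CH3OH bonds to the cationic carbon, producing an oxonium-ion intermediate.
The carbocation accepts an electron pair into an empty or π* orbital — it is the electrophile.

electrophile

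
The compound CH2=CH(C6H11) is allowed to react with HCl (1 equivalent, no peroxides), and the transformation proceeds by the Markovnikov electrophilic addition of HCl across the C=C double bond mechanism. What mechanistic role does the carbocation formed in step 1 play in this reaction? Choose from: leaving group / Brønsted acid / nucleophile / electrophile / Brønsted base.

electrophile

Step 3: Cl⁻ captures the cation: a lone pair on Cl⁻ fills the empty p orbital, producing the alkyl halide product.
The carbocation formed in step 1 accepts an electron pair into an empty or π* orbital — it is the electrophile.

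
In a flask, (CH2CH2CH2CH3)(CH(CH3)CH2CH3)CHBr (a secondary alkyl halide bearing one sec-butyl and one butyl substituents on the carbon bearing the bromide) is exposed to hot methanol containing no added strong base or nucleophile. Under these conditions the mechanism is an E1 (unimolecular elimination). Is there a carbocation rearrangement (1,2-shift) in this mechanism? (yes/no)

yes

The first-formed carbocation is secondary.
The adjacent sec-butyl carbon already bears 2 other carbon substituents and has a hydrogen to migrate; after a 1,2-hydride shift from that carbon the positive charge sits on a tertiary centre.
Tertiary is more stable than secondary, so the shift occurs.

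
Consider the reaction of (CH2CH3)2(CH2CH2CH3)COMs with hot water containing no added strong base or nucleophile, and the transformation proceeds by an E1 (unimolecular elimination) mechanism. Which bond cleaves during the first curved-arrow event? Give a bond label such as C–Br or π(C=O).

C–O

Step 1: Unassisted departure of MsO⁻ (taking the C–O bonding pair) generates a tertiary carbocation.
The bond broken in this step is the C–O bond.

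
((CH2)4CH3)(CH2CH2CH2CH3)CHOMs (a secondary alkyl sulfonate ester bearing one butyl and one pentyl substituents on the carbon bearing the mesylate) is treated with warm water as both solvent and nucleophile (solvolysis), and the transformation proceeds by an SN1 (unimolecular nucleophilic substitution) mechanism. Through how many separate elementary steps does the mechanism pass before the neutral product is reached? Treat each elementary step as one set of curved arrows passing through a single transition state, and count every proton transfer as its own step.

3

Step 1: Rate-determining heterolysis of the C–O bond gives MsO⁻ and a secondary carbocation.
(No 1,2-shift: no single shift to an adjacent carbon would give a more stable cation.)
Step 2: Nucleophilic capture: the oxygen of H2O bonds to the cationic carbon, producing an oxonium-ion intermediate.
Step 3: Deprotonation of the oxonium oxygen by solvent water yields the neutral alcohol.
Total: 3 elementary steps.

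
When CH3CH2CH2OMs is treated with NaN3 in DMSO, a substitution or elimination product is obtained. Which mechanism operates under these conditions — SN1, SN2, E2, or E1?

SN2

Conditions: a primary substrate with a strong nucleophile in the polar aprotic solvent DMSO.
These conditions are the textbook signature of the SN2 pathway.
An unhindered substrate with a strong nucleophile in a polar aprotic solvent favours one-step backside displacement.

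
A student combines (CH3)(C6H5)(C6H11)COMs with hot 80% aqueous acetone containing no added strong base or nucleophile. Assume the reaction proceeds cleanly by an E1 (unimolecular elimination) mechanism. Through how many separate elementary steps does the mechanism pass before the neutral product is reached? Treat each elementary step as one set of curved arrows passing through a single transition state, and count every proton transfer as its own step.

2

Step 1: Ionisation: the C–O σ-bond cleaves heterolytically; both bonding electrons depart with MsO⁻, leaving a tertiary carbocation at the α-carbon.
(No 1,2-shift: no single shift to an adjacent carbon would give a more stable cation.)
Step 2: A weak base (a water molecule from the solvent) removes a proton from a carbon adjacent to the cationic centre; the electrons of that C–H bond become the new π(C=C) bond, giving the alkene.
Total: 2 elementary steps.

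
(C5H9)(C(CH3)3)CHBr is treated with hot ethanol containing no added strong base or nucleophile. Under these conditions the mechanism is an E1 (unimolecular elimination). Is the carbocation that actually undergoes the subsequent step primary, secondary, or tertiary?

Step 1: Ionisation: the C–Br σ-bond cleaves heterolytically; both bonding electrons depart with Br⁻, leaving a secondary carbocation at the α-carbon.
Step 2: Carbocation rearrangement: a 1,2-hydride shift from the adjacent cyclopentyl carbon converts the initially-formed secondary cation into the more stable tertiary cation.
The cation rearranges from secondary to tertiary via a 1,2-hydride shift from the adjacent cyclopentyl carbon; the tertiary cation is what reacts next.

tertiary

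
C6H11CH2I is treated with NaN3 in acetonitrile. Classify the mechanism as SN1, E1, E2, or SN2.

SN2

Conditions: a primary substrate with a strong nucleophile in the polar aprotic solvent acetonitrile.
These conditions are the textbook signature of the SN2 pathway.
An unhindered substrate with a strong nucleophile in a polar aprotic solvent favours one-step backside displacement.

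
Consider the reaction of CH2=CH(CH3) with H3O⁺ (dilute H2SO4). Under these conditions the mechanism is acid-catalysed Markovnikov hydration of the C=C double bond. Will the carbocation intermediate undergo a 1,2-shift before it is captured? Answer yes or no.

no

The first-formed carbocation is secondary.
No single 1,2-shift to an adjacent carbon would produce a more-substituted cation than the one already present, so no rearrangement occurs.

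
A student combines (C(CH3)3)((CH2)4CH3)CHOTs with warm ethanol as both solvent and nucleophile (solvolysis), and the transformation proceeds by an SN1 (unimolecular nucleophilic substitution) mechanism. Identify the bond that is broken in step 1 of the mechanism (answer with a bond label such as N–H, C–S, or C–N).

C–O

Step 1: The C–O bond breaks with both electrons going to the tosylate; TsO⁻ leaves and a secondary carbocation remains.
The bond broken in this step is the C–O bond.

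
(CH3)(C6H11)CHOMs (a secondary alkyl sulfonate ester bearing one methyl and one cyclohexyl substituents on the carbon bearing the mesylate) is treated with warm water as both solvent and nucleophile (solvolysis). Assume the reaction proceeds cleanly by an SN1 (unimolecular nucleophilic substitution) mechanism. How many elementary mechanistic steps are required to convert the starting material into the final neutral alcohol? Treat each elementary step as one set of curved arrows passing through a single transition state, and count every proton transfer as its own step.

Step 1: Rate-determining heterolysis of the C–O bond gives MsO⁻ and a secondary carbocation.
Step 2: A 1,2-hydride shift from the adjacent cyclohexyl carbon moves the positive charge from the secondary centre to an adjacent carbon, generating a more stable tertiary carbocation.
Step 3: H2O donates an oxygen lone pair into the empty p orbital of the cation, giving a protonated alcohol (an oxonium ion).
Step 4: Proton transfer from the O–H of the oxonium ion to a solvent molecule delivers the neutral alcohol.
Total: 4 elementary steps.

4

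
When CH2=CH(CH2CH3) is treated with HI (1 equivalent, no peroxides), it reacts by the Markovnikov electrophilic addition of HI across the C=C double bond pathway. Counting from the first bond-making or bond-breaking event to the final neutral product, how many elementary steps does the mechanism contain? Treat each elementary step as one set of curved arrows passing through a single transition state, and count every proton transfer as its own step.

Step 1: Protonation of the alkene by HI: the π bond acts as the nucleophile and picks up H⁺, giving the more stable (Markovnikov) secondary carbocation. The H–I bond breaks heterolytically, releasing I⁻.
(No 1,2-shift: no single shift to an adjacent carbon would give a more stable cation.)
Step 2: Nucleophilic attack by I⁻ on the carbocation completes the addition, giving R–I.
Total: 2 elementary steps.

2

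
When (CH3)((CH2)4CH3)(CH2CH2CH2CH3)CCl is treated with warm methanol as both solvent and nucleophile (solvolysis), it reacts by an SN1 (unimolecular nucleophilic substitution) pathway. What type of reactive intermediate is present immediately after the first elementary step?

tertiary carbocation

Step 1: Ionisation: the C–Cl σ-bond cleaves heterolytically; both bonding electrons depart with Cl⁻, leaving a tertiary carbocation at the α-carbon.
After step 1 the species present is a tertiary carbocation.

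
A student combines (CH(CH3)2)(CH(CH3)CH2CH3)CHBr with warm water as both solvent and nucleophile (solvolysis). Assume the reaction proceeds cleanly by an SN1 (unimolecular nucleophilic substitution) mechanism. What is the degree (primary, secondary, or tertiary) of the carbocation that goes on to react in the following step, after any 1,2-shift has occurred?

Step 1: Rate-determining heterolysis of the C–Br bond gives Br⁻ and a secondary carbocation.
Step 2: A 1,2-hydride shift from the adjacent sec-butyl carbon moves the positive charge from the secondary centre to an adjacent carbon, generating a more stable tertiary carbocation.
The cation rearranges from secondary to tertiary via a 1,2-hydride shift from the adjacent sec-butyl carbon; the tertiary cation is what reacts next.

tertiary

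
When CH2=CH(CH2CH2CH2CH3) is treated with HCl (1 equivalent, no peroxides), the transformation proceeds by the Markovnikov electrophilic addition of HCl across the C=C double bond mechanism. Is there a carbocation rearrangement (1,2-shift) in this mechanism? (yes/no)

The first-formed carbocation is secondary.
No single 1,2-shift to an adjacent carbon would produce a more-substituted cation than the one already present, so no rearrangement occurs.

no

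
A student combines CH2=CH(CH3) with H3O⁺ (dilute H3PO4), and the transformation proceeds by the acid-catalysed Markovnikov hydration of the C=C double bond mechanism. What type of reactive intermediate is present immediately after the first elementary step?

Step 1: Electrophilic addition begins with the π(C=C) electrons forming a bond to the proton of H3O⁺. Following Markovnikov's rule, the resulting cation is secondary. H2O is released.
After step 1 the species present is a secondary carbocation.

secondary carbocation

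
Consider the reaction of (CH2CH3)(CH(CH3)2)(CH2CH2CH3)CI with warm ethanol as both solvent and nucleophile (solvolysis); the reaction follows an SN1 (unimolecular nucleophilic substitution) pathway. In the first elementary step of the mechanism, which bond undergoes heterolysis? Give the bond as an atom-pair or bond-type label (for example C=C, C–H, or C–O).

C–I

Step 1: Rate-determining heterolysis of the C–I bond gives I⁻ and a tertiary carbocation.
The bond broken in this step is the C–I bond.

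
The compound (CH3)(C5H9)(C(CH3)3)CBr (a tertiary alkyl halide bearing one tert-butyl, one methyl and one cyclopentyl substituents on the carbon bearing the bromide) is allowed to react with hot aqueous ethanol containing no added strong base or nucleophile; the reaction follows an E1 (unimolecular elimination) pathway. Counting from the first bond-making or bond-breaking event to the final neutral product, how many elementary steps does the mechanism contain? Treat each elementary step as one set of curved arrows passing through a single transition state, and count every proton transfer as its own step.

2

Step 1: Unassisted departure of Br⁻ (taking the C–Br bonding pair) generates a tertiary carbocation.
(No 1,2-shift: no single shift to an adjacent carbon would give a more stable cation.)
Step 2: A water (or ethanol) molecule (solvent) deprotonates a β-carbon; as the C–H bond breaks, those electrons form the new alkene π bond.
Total: 2 elementary steps.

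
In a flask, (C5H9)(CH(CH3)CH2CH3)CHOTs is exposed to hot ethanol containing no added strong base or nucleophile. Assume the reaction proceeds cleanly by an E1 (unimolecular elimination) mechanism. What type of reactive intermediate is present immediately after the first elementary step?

secondary carbocation

Step 1: The C–O bond breaks with both electrons going to the tosylate; TsO⁻ leaves and a secondary carbocation remains.
After step 1 the species present is a secondary carbocation.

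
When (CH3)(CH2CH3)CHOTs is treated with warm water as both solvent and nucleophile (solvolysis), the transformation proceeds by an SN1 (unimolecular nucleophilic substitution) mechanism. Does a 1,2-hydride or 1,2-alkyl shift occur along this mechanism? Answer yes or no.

no

The first-formed carbocation is secondary.
No single 1,2-shift to an adjacent carbon would produce a more-substituted cation than the one already present, so no rearrangement occurs.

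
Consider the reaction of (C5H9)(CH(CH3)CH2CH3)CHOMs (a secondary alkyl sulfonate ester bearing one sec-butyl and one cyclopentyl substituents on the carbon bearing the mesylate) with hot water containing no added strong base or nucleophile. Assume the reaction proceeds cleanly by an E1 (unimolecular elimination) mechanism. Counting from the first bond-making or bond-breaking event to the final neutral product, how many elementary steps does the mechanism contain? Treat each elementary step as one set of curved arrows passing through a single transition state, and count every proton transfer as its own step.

Step 1: Ionisation: the C–O σ-bond cleaves heterolytically; both bonding electrons depart with MsO⁻, leaving a secondary carbocation at the α-carbon.
Step 2: Carbocation rearrangement: a 1,2-hydride shift from the adjacent sec-butyl carbon converts the initially-formed secondary cation into the more stable tertiary cation.
Step 3: A weak base (a water molecule from the solvent) removes a proton from a carbon adjacent to the cationic centre; the electrons of that C–H bond become the new π(C=C) bond, giving the alkene.
Total: 3 elementary steps.

3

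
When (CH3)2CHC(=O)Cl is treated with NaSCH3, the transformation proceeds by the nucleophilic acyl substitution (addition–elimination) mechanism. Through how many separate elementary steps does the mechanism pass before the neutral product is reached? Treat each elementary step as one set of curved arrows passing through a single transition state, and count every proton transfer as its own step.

2

Step 1: A lone pair on the S of CH3S⁻ attacks the electrophilic acyl carbon; the π(C=O) electrons move onto oxygen, giving a tetrahedral intermediate.
Step 2: An oxygen lone pair re-forms the C=O π bond as the C–Cl σ-bond breaks; Cl⁻ is expelled.
Total: 2 elementary steps.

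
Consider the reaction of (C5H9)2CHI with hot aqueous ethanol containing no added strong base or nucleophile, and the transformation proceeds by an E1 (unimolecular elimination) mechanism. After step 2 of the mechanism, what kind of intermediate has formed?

tertiary carbocation

Step 1: The C–I bond breaks with both electrons going to the iodide; I⁻ leaves and a secondary carbocation remains.
Step 2: A hydride (H with its bonding pair) migrates from the adjacent cyclopentyl carbon to the cationic centre — a 1,2-hydride shift — upgrading the secondary cation to a tertiary one.
After step 2 the species present is a tertiary carbocation.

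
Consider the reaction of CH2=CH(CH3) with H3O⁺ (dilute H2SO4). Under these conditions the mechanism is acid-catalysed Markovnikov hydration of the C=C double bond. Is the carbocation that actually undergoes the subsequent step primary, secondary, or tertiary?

secondary

Step 1: Protonation of the alkene by H3O⁺: the π bond acts as the nucleophile and picks up H⁺, giving the more stable (Markovnikov) secondary carbocation. H2O is released.
No single 1,2-shift to an adjacent carbon would give a more-substituted cation, so no rearrangement occurs.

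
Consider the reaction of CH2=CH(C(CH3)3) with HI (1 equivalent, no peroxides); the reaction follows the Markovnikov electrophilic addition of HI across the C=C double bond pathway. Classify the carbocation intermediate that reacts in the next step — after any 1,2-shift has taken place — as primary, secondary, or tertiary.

Step 1: The π electrons of the C=C bond attack a proton of HI; Markovnikov addition places the new C–H on the less-substituted alkene carbon, so the positive charge ends up on the more-substituted carbon — a secondary carbocation. The H–I bond breaks heterolytically, releasing I⁻.
Step 2: A methyl group with its bonding pair migrates from the adjacent tert-butyl carbon to the cationic centre — a 1,2-methyl shift — upgrading the secondary cation to a tertiary one.
The cation rearranges from secondary to tertiary via a 1,2-methyl shift from the adjacent tert-butyl carbon; the tertiary cation is what reacts next.

tertiary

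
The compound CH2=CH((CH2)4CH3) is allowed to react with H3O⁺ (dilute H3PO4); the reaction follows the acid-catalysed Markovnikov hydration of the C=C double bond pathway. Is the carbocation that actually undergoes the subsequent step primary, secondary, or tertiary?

secondary

Step 1: Electrophilic addition begins with the π(C=C) electrons forming a bond to the proton of H3O⁺. Following Markovnikov's rule, the resulting cation is secondary. H2O is released.
No single 1,2-shift to an adjacent carbon would give a more-substituted cation, so no rearrangement occurs.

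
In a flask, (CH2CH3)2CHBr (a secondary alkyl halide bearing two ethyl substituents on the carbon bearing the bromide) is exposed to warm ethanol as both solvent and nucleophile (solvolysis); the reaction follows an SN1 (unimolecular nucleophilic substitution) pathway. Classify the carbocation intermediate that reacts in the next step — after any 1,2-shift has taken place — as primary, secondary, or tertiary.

secondary

Step 1: Unassisted departure of Br⁻ (taking the C–Br bonding pair) generates a secondary carbocation.
No single 1,2-shift to an adjacent carbon would give a more-substituted cation, so no rearrangement occurs.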